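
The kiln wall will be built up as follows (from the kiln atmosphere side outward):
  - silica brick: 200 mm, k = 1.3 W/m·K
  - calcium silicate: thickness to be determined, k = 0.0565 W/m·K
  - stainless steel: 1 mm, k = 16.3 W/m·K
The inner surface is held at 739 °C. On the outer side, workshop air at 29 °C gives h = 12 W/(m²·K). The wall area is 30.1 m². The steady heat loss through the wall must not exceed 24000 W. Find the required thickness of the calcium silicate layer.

Model the wall as resistances in series:
R_silica brick = L/(kA) = 0.2/(1.3×30.1) = 0.005111 K/W
R_stainless steel = L/(kA) = 0.001/(16.3×30.1) = 2.038×10^-6 K/W
R_outer film = 1/(h_o·A) = 1/(12×30.1) = 0.002769 K/W
Sum of the known resistances R_other = 0.007882 K/W
Required total resistance R_tot = ΔT/Q_allow = 710/24000 = 0.02958 K/W
R_calcium silicate = R_tot − R_other = 0.0217 K/W
L = R·k·A = 0.0217×0.0565×30.1

L ≈ 36.9 mm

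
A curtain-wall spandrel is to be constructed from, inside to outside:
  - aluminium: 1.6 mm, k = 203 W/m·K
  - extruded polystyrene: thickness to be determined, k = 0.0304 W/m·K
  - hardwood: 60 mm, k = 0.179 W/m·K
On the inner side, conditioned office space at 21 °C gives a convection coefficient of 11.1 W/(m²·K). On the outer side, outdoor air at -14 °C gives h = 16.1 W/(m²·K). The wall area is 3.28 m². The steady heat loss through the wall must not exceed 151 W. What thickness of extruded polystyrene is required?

Using the resistance-network approach (series):
R_inner film = 1/(h_i·A) = 1/(11.1×3.28) = 0.02747 K/W
R_aluminium = L/(kA) = 0.0016/(203×3.28) = 2.403×10^-6 K/W
R_hardwood = L/(kA) = 0.06/(0.179×3.28) = 0.1022 K/W
R_outer film = 1/(h_o·A) = 1/(16.1×3.28) = 0.01894 K/W
Sum of the known resistances R_other = 0.1486 K/W
Required total resistance R_tot = ΔT/Q_allow = 35/151 = 0.2318 K/W
R_extruded polystyrene = R_tot − R_other = 0.08319 K/W
L = R·k·A = 0.08319×0.0304×3.28

L ≈ 8.29 mm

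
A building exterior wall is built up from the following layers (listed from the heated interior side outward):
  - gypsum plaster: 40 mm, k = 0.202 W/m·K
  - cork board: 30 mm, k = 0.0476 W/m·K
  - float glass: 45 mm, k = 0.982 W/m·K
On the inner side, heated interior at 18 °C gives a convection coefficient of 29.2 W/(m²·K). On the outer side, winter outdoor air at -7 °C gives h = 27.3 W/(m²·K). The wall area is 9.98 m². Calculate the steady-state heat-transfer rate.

Q ≈ 264 W

Series thermal resistances:
R_inner film = 1/(h_i·A) = 1/(29.2×9.98) = 0.003432 K/W
R_gypsum plaster = L/(kA) = 0.04/(0.202×9.98) = 0.01984 K/W
R_cork board = L/(kA) = 0.03/(0.0476×9.98) = 0.06315 K/W
R_float glass = L/(kA) = 0.045/(0.982×9.98) = 0.004592 K/W
R_outer film = 1/(h_o·A) = 1/(27.3×9.98) = 0.00367 K/W
R_total = 0.09469 K/W
Q = ΔT / R_total = 25 / 0.09469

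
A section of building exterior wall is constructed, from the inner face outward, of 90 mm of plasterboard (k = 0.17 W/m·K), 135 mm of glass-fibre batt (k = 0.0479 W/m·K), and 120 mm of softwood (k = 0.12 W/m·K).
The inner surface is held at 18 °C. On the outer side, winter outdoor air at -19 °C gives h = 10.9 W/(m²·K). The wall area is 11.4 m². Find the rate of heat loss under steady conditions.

Series thermal resistances:
R_plasterboard = L/(kA) = 0.09/(0.17×11.4) = 0.04644 K/W
R_glass-fibre batt = L/(kA) = 0.135/(0.0479×11.4) = 0.2472 K/W
R_softwood = L/(kA) = 0.12/(0.12×11.4) = 0.08772 K/W
R_outer film = 1/(h_o·A) = 1/(10.9×11.4) = 0.008048 K/W
R_total = 0.3894 K/W
Q = ΔT / R_total = 37 / 0.3894

Q ≈ 95 W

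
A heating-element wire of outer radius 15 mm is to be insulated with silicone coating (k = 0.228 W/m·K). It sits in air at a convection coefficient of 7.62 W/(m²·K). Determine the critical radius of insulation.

For a cylinder r_cr = k/h = 0.228/7.62
r_cr = 29.9 mm; since the bare radius (15 mm) is below r_cr, adding a thin layer of insulation will *increase* heat loss.

r_cr ≈ 29.9 mm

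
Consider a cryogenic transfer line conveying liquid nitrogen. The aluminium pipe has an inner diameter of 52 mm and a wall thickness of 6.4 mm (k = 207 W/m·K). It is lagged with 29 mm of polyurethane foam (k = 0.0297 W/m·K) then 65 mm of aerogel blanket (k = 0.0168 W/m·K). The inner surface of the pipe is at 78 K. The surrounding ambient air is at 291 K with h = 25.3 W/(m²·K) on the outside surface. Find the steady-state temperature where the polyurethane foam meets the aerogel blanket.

T ≈ 149 K

Treating each annulus and film as a series resistance:
R_aluminium pipe wall = ln(32.4/26)/(2π×207×1) = 1.692×10^-4 K/W
R_polyurethane foam = ln(61.4/32.4)/(2π×0.0297×1) = 3.426 K/W
R_aerogel blanket = ln(126.4/61.4)/(2π×0.0168×1) = 6.84 K/W
R_outer film = 1/(h_o·2πr_oL) = 1/(25.3×2π×0.1264×1) = 0.04977 K/W
R_total = 10.32 K/W
Q = ΔT/R_total = 213/10.32
Q = 20.6 W/m
T_interface = T_inner + Q·ΣR(inner→interface) = 78 + 20.6×3.426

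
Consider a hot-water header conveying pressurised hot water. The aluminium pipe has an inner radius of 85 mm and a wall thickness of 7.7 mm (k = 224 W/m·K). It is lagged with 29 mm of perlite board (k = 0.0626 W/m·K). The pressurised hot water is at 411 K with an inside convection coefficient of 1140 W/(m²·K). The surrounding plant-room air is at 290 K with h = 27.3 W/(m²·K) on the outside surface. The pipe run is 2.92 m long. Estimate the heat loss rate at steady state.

For a radial system each layer contributes R = ln(r_out/r_in)/(2πkL); films add R = 1/(hA).
R_inner film = 1/(h_i·2πr₁L) = 1/(1140×2π×0.085×2.92) = 5.625×10^-4 K/W
R_aluminium pipe wall = ln(92.7/85)/(2π×224×2.92) = 2.11×10^-5 K/W
R_perlite board = ln(121.7/92.7)/(2π×0.0626×2.92) = 0.237 K/W
R_outer film = 1/(h_o·2πr_oL) = 1/(27.3×2π×0.1217×2.92) = 0.01641 K/W
R_total = 0.254 K/W
Q = ΔT/R_total = 121/0.254

Q ≈ 476 W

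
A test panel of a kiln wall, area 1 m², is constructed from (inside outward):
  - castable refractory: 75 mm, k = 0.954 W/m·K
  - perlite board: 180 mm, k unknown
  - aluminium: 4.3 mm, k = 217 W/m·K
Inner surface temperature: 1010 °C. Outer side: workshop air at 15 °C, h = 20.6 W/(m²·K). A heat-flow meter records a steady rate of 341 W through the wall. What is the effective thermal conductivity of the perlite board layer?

k ≈ 0.0645 W/(m·K)

Series thermal resistances:
R_castable refractory = L/(kA) = 0.075/(0.954×1) = 0.07862 K/W
R_aluminium = L/(kA) = 0.0043/(217×1) = 1.982×10^-5 K/W
R_outer film = 1/(h_o·A) = 1/(20.6×1) = 0.04854 K/W
Sum of known resistances R_other = 0.1272 K/W
Total R = ΔT/Q = 995/341 = 2.918 K/W
R_perlite board = R_total − R_other = 2.791 K/W
k = L/(R·A) = 0.18/(2.791×1)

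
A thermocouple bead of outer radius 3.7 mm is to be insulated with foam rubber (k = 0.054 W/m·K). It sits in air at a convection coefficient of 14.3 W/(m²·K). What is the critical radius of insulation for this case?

r_cr ≈ 7.55 mm

For a sphere r_cr = 2k/h = 2×0.054/14.3
r_cr = 7.55 mm; since the bare radius (3.7 mm) is below r_cr, adding a thin layer of insulation will *increase* heat loss.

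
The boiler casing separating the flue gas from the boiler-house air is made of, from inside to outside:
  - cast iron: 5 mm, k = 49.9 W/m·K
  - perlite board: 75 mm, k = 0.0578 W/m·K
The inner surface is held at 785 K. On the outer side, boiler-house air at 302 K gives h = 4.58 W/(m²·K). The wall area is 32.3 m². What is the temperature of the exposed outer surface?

Model the wall as resistances in series:
R_cast iron = L/(kA) = 0.005/(49.9×32.3) = 3.102×10^-6 K/W
R_perlite board = L/(kA) = 0.075/(0.0578×32.3) = 0.04017 K/W
R_outer film = 1/(h_o·A) = 1/(4.58×32.3) = 0.00676 K/W
R_total = 0.04694 K/W;  Q = ΔT/R_total = 483/0.04694 = 10290 W
T_interface = T_inner − Q·ΣR(inner→interface) = 785 − 10300×0.04018

T ≈ 372 K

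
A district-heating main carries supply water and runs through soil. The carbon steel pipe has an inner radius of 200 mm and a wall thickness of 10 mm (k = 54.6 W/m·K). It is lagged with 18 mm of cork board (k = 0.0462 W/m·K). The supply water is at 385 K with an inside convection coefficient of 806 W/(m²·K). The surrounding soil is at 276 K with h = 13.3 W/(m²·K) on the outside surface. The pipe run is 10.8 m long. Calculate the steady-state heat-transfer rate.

For a radial system each layer contributes R = ln(r_out/r_in)/(2πkL); films add R = 1/(hA).
R_inner film = 1/(h_i·2πr₁L) = 1/(806×2π×0.2×10.8) = 9.142×10^-5 K/W
R_carbon steel pipe wall = ln(210/200)/(2π×54.6×10.8) = 1.317×10^-5 K/W
R_cork board = ln(228/210)/(2π×0.0462×10.8) = 0.02623 K/W
R_outer film = 1/(h_o·2πr_oL) = 1/(13.3×2π×0.228×10.8) = 0.00486 K/W
R_total = 0.0312 K/W
Q = ΔT/R_total = 109/0.0312

Q ≈ 3490 W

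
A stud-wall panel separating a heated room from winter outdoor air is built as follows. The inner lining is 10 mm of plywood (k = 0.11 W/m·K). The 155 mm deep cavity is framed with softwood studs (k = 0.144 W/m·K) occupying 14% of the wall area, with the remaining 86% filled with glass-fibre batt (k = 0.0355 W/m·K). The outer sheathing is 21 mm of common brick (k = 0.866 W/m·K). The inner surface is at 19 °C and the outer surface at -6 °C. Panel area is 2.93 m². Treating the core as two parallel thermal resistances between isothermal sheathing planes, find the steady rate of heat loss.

Sheathing layers in series; stud and cavity paths in parallel between them.
R_inner = 0.01/(0.11×2.93) = 0.03103 K/W
R_stud  = 0.155/(0.144×0.14×2.93) = 2.624 K/W
R_cav   = 0.155/(0.0355×0.86×2.93) = 1.733 K/W
1/R_core = 1/R_stud + 1/R_cav → R_core = 1.044 K/W
R_outer = 0.021/(0.866×2.93) = 0.008276 K/W
R_total = 1.083 K/W
Q = ΔT/R_total = 25/1.083

Q ≈ 23.1 W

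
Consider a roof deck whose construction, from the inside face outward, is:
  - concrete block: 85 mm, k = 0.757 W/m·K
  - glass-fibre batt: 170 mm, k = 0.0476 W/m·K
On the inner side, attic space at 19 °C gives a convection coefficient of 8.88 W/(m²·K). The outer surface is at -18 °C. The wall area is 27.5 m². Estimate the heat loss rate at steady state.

Q ≈ 268 W

Treating each layer as a thermal resistance in series:
R_inner film = 1/(h_i·A) = 1/(8.88×27.5) = 0.004095 K/W
R_concrete block = L/(kA) = 0.085/(0.757×27.5) = 0.004083 K/W
R_glass-fibre batt = L/(kA) = 0.17/(0.0476×27.5) = 0.1299 K/W
R_total = 0.138 K/W
Q = ΔT / R_total = 37 / 0.138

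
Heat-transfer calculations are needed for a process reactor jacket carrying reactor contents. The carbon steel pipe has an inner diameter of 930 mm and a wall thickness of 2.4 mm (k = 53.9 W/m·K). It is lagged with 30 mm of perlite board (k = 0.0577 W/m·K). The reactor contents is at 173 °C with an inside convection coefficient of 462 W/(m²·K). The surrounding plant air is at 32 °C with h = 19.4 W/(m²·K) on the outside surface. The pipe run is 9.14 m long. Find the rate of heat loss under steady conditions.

Cylindrical conduction, so R = ln(r₂/r₁)/(2πkL) per layer, in series:
R_inner film = 1/(h_i·2πr₁L) = 1/(462×2π×0.465×9.14) = 8.105×10^-5 K/W
R_carbon steel pipe wall = ln(467.4/465)/(2π×53.9×9.14) = 1.663×10^-6 K/W
R_perlite board = ln(497.4/467.4)/(2π×0.0577×9.14) = 0.01877 K/W
R_outer film = 1/(h_o·2πr_oL) = 1/(19.4×2π×0.4974×9.14) = 0.001805 K/W
R_total = 0.02066 K/W
Q = ΔT/R_total = 141/0.02066

Q ≈ 6820 W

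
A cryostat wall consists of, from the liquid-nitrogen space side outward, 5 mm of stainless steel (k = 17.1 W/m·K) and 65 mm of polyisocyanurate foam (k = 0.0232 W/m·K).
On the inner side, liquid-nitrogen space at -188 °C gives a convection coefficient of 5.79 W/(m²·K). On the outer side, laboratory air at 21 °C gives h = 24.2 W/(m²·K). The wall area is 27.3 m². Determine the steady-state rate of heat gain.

Q ≈ 1890 W

Treating each layer as a thermal resistance in series:
R_inner film = 1/(h_i·A) = 1/(5.79×27.3) = 0.006326 K/W
R_stainless steel = L/(kA) = 0.005/(17.1×27.3) = 1.071×10^-5 K/W
R_polyisocyanurate foam = L/(kA) = 0.065/(0.0232×27.3) = 0.1026 K/W
R_outer film = 1/(h_o·A) = 1/(24.2×27.3) = 0.001514 K/W
R_total = 0.1105 K/W
Q = ΔT / R_total = 209 / 0.1105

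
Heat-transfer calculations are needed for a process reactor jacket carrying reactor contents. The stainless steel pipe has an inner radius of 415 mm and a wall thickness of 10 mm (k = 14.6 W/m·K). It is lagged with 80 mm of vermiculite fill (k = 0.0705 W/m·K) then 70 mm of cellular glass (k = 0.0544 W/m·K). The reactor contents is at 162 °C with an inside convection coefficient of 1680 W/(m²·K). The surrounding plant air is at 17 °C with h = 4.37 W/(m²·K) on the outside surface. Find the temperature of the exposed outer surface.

T ≈ 28 °C

For a radial system each layer contributes R = ln(r_out/r_in)/(2πkL); films add R = 1/(hA).
R_inner film = 1/(h_i·2πr₁L) = 1/(1680×2π×0.415×1) = 2.283×10^-4 K/W
R_stainless steel pipe wall = ln(425/415)/(2π×14.6×1) = 2.596×10^-4 K/W
R_vermiculite fill = ln(505/425)/(2π×0.0705×1) = 0.3894 K/W
R_cellular glass = ln(575/505)/(2π×0.0544×1) = 0.3798 K/W
R_outer film = 1/(h_o·2πr_oL) = 1/(4.37×2π×0.575×1) = 0.06334 K/W
R_total = 0.833 K/W
Q = ΔT/R_total = 145/0.833
Q = 174 W/m
T_interface = T_inner − Q·ΣR(inner→interface) = 162 − 174×0.7696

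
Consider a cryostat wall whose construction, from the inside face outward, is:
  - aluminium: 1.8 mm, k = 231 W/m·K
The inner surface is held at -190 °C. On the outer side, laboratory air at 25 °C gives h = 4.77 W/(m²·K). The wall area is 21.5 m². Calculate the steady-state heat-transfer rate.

Q ≈ 22000 W

Series thermal resistances:
R_aluminium = L/(kA) = 0.0018/(231×21.5) = 3.624×10^-7 K/W
R_outer film = 1/(h_o·A) = 1/(4.77×21.5) = 0.009751 K/W
R_total = 0.009751 K/W
Q = ΔT / R_total = 215 / 0.009751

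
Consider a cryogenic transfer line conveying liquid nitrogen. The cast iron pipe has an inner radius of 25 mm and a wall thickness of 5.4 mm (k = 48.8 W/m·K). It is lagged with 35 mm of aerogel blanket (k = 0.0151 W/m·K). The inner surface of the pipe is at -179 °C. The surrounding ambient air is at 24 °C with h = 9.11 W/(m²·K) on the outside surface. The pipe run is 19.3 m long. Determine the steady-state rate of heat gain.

Q ≈ 470 W

For a radial system each layer contributes R = ln(r_out/r_in)/(2πkL); films add R = 1/(hA).
R_cast iron pipe wall = ln(30.4/25)/(2π×48.8×19.3) = 3.305×10^-5 K/W
R_aerogel blanket = ln(65.4/30.4)/(2π×0.0151×19.3) = 0.4184 K/W
R_outer film = 1/(h_o·2πr_oL) = 1/(9.11×2π×0.0654×19.3) = 0.01384 K/W
R_total = 0.4322 K/W
Q = ΔT/R_total = 203/0.4322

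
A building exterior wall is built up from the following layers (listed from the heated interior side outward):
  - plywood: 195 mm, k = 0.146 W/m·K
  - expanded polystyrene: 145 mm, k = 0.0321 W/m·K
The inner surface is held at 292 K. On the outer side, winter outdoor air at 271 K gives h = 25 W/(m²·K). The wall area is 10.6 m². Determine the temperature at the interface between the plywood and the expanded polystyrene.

T ≈ 287 K

Treating each layer as a thermal resistance in series:
R_plywood = L/(kA) = 0.195/(0.146×10.6) = 0.126 K/W
R_expanded polystyrene = L/(kA) = 0.145/(0.0321×10.6) = 0.4261 K/W
R_outer film = 1/(h_o·A) = 1/(25×10.6) = 0.003774 K/W
R_total = 0.5559 K/W;  Q = ΔT/R_total = 21/0.5559 = 37.78 W
T_interface = T_inner − Q·ΣR(inner→interface) = 292 − 37.8×0.126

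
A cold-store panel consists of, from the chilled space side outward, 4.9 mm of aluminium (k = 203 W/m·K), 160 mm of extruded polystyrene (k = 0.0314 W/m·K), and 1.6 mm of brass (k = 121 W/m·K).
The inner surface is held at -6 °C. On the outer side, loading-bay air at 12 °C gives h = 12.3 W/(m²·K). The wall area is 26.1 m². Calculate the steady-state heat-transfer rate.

Q ≈ 90.7 W

Series thermal resistances:
R_aluminium = L/(kA) = 0.0049/(203×26.1) = 9.248×10^-7 K/W
R_extruded polystyrene = L/(kA) = 0.16/(0.0314×26.1) = 0.1952 K/W
R_brass = L/(kA) = 0.0016/(121×26.1) = 5.066×10^-7 K/W
R_outer film = 1/(h_o·A) = 1/(12.3×26.1) = 0.003115 K/W
R_total = 0.1983 K/W
Q = ΔT / R_total = 18 / 0.1983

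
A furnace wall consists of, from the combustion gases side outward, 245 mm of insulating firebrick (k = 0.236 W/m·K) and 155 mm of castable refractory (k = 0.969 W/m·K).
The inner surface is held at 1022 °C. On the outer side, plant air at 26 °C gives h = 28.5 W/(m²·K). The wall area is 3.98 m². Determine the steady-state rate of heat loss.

Q ≈ 3210 W

Series thermal resistances:
R_insulating firebrick = L/(kA) = 0.245/(0.236×3.98) = 0.2608 K/W
R_castable refractory = L/(kA) = 0.155/(0.969×3.98) = 0.04019 K/W
R_outer film = 1/(h_o·A) = 1/(28.5×3.98) = 0.008816 K/W
R_total = 0.3098 K/W
Q = ΔT / R_total = 996 / 0.3098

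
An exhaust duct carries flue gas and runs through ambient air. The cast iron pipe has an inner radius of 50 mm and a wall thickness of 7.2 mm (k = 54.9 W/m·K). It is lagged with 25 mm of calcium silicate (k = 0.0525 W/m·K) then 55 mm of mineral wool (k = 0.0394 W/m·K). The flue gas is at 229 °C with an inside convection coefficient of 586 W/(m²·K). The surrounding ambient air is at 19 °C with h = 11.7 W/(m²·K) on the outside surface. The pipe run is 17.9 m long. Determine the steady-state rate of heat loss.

Per-layer cylindrical resistances, series-summed:
R_inner film = 1/(h_i·2πr₁L) = 1/(586×2π×0.05×17.9) = 3.035×10^-4 K/W
R_cast iron pipe wall = ln(57.2/50)/(2π×54.9×17.9) = 2.179×10^-5 K/W
R_calcium silicate = ln(82.2/57.2)/(2π×0.0525×17.9) = 0.06141 K/W
R_mineral wool = ln(137.2/82.2)/(2π×0.0394×17.9) = 0.1156 K/W
R_outer film = 1/(h_o·2πr_oL) = 1/(11.7×2π×0.1372×17.9) = 0.005539 K/W
R_total = 0.1829 K/W
Q = ΔT/R_total = 210/0.1829

Q ≈ 1150 W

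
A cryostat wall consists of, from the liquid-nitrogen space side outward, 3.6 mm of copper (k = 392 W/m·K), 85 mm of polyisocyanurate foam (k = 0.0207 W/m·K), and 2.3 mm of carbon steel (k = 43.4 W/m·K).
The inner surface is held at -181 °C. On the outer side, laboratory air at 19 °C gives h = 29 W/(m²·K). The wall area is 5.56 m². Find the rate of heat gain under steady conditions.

Model the wall as resistances in series:
R_copper = L/(kA) = 0.0036/(392×5.56) = 1.652×10^-6 K/W
R_polyisocyanurate foam = L/(kA) = 0.085/(0.0207×5.56) = 0.7385 K/W
R_carbon steel = L/(kA) = 0.0023/(43.4×5.56) = 9.532×10^-6 K/W
R_outer film = 1/(h_o·A) = 1/(29×5.56) = 0.006202 K/W
R_total = 0.7448 K/W
Q = ΔT / R_total = 200 / 0.7448

Q ≈ 269 W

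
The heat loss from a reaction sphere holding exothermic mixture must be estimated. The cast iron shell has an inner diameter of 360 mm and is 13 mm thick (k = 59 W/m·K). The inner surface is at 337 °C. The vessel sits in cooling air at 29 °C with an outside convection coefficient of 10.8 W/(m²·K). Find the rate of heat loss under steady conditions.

Spherical conduction: R = (1/r_in − 1/r_out)/(4πk) per layer; series-sum.
R_cast iron shell = (1/0.18 − 1/0.193)/(4π×59) = 5.047×10^-4 K/W
R_outer film = 1/(h·4πr_o²) = 1/(10.8×4π×0.193²) = 0.1978 K/W
R_total = 0.1983 K/W
Q = ΔT/R_total = 308/0.1983

Q ≈ 1550 W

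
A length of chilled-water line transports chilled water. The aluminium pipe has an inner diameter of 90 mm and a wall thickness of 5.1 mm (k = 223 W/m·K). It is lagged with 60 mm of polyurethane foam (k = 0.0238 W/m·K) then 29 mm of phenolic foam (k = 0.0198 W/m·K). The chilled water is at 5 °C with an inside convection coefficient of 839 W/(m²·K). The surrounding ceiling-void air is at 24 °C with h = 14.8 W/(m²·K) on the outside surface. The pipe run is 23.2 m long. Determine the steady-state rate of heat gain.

Q ≈ 61 W

Cylindrical conduction, so R = ln(r₂/r₁)/(2πkL) per layer, in series:
R_inner film = 1/(h_i·2πr₁L) = 1/(839×2π×0.045×23.2) = 1.817×10^-4 K/W
R_aluminium pipe wall = ln(50.1/45)/(2π×223×23.2) = 3.303×10^-6 K/W
R_polyurethane foam = ln(110.1/50.1)/(2π×0.0238×23.2) = 0.227 K/W
R_phenolic foam = ln(139.1/110.1)/(2π×0.0198×23.2) = 0.08101 K/W
R_outer film = 1/(h_o·2πr_oL) = 1/(14.8×2π×0.1391×23.2) = 0.003332 K/W
R_total = 0.3115 K/W
Q = ΔT/R_total = 19/0.3115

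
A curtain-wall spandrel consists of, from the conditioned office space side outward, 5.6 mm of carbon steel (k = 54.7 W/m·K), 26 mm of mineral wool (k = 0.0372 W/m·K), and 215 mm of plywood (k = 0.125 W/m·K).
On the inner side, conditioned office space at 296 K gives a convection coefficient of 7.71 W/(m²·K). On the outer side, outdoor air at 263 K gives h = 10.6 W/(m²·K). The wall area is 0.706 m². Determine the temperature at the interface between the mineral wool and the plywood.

T ≈ 286 K

Using the resistance-network approach (series):
R_inner film = 1/(h_i·A) = 1/(7.71×0.706) = 0.1837 K/W
R_carbon steel = L/(kA) = 0.0056/(54.7×0.706) = 1.45×10^-4 K/W
R_mineral wool = L/(kA) = 0.026/(0.0372×0.706) = 0.99 K/W
R_plywood = L/(kA) = 0.215/(0.125×0.706) = 2.436 K/W
R_outer film = 1/(h_o·A) = 1/(10.6×0.706) = 0.1336 K/W
R_total = 3.744 K/W;  Q = ΔT/R_total = 33/3.744 = 8.815 W
T_interface = T_inner − Q·ΣR(inner→interface) = 296 − 8.81×1.174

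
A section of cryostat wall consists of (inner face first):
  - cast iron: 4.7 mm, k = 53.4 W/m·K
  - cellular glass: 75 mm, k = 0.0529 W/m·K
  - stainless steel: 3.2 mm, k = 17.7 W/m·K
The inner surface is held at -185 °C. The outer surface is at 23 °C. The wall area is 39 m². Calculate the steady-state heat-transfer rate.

Model the wall as resistances in series:
R_cast iron = L/(kA) = 0.0047/(53.4×39) = 2.257×10^-6 K/W
R_cellular glass = L/(kA) = 0.075/(0.0529×39) = 0.03635 K/W
R_stainless steel = L/(kA) = 0.0032/(17.7×39) = 4.636×10^-6 K/W
R_total = 0.03636 K/W
Q = ΔT / R_total = 208 / 0.03636

Q ≈ 5720 W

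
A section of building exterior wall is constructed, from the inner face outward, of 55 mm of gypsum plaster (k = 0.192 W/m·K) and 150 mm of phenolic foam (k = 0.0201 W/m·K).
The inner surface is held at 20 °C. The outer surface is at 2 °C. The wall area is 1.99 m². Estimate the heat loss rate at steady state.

Thermal resistances in series:
R_gypsum plaster = L/(kA) = 0.055/(0.192×1.99) = 0.1439 K/W
R_phenolic foam = L/(kA) = 0.15/(0.0201×1.99) = 3.75 K/W
R_total = 3.894 K/W
Q = ΔT / R_total = 18 / 3.894

Q ≈ 4.62 W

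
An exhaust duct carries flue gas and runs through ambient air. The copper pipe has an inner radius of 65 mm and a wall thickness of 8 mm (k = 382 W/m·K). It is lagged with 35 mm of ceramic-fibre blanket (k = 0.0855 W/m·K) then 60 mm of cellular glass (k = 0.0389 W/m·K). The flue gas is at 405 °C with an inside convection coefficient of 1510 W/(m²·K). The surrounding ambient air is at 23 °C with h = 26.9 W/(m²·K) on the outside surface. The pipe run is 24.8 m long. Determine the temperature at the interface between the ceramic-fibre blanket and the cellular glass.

T ≈ 297 °C

For a radial system each layer contributes R = ln(r_out/r_in)/(2πkL); films add R = 1/(hA).
R_inner film = 1/(h_i·2πr₁L) = 1/(1510×2π×0.065×24.8) = 6.539×10^-5 K/W
R_copper pipe wall = ln(73/65)/(2π×382×24.8) = 1.95×10^-6 K/W
R_ceramic-fibre blanket = ln(108/73)/(2π×0.0855×24.8) = 0.0294 K/W
R_cellular glass = ln(168/108)/(2π×0.0389×24.8) = 0.07289 K/W
R_outer film = 1/(h_o·2πr_oL) = 1/(26.9×2π×0.168×24.8) = 0.00142 K/W
R_total = 0.1038 K/W
Q = ΔT/R_total = 382/0.1038
Q = 3680 W
T_interface = T_inner − Q·ΣR(inner→interface) = 405 − 3680×0.02947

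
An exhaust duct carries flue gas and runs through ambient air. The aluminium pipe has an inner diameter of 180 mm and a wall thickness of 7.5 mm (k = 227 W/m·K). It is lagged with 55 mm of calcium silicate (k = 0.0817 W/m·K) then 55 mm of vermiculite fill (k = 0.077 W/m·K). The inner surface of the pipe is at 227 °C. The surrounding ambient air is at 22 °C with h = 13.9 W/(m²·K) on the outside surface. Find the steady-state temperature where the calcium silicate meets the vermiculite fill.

Treating each annulus and film as a series resistance:
R_aluminium pipe wall = ln(97.5/90)/(2π×227×1) = 5.612×10^-5 K/W
R_calcium silicate = ln(152.5/97.5)/(2π×0.0817×1) = 0.8714 K/W
R_vermiculite fill = ln(207.5/152.5)/(2π×0.077×1) = 0.6366 K/W
R_outer film = 1/(h_o·2πr_oL) = 1/(13.9×2π×0.2075×1) = 0.05518 K/W
R_total = 1.563 K/W
Q = ΔT/R_total = 205/1.563
Q = 131 W/m
T_interface = T_inner − Q·ΣR(inner→interface) = 227 − 131×0.8714

T ≈ 113 °C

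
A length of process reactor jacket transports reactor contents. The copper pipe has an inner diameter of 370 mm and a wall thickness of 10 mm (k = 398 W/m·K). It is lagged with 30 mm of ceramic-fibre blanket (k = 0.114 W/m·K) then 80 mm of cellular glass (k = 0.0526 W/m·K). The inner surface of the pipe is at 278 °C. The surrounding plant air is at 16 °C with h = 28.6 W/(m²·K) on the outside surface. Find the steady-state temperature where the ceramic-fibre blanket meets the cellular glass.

Treating each annulus and film as a series resistance:
R_copper pipe wall = ln(195/185)/(2π×398×1) = 2.105×10^-5 K/W
R_ceramic-fibre blanket = ln(225/195)/(2π×0.114×1) = 0.1998 K/W
R_cellular glass = ln(305/225)/(2π×0.0526×1) = 0.9205 K/W
R_outer film = 1/(h_o·2πr_oL) = 1/(28.6×2π×0.305×1) = 0.01825 K/W
R_total = 1.139 K/W
Q = ΔT/R_total = 262/1.139
Q = 230 W/m
T_interface = T_inner − Q·ΣR(inner→interface) = 278 − 230×0.1998

T ≈ 232 °C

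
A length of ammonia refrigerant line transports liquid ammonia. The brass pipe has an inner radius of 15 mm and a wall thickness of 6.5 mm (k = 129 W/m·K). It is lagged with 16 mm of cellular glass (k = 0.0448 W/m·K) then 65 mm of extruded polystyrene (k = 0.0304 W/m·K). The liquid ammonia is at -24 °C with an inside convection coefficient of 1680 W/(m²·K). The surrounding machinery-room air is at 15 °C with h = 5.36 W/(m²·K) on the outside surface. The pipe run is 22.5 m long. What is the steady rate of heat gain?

Q ≈ 116 W

Per-layer cylindrical resistances, series-summed:
R_inner film = 1/(h_i·2πr₁L) = 1/(1680×2π×0.015×22.5) = 2.807×10^-4 K/W
R_brass pipe wall = ln(21.5/15)/(2π×129×22.5) = 1.974×10^-5 K/W
R_cellular glass = ln(37.5/21.5)/(2π×0.0448×22.5) = 0.08783 K/W
R_extruded polystyrene = ln(102.5/37.5)/(2π×0.0304×22.5) = 0.234 K/W
R_outer film = 1/(h_o·2πr_oL) = 1/(5.36×2π×0.1025×22.5) = 0.01288 K/W
R_total = 0.335 K/W
Q = ΔT/R_total = 39/0.335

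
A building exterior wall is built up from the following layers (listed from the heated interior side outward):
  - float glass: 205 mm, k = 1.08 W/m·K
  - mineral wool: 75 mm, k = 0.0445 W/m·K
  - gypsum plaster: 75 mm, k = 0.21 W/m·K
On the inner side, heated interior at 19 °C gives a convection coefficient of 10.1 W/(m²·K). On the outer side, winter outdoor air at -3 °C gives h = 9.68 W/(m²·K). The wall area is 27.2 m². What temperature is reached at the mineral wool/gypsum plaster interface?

T ≈ 1.16 °C

Using the resistance-network approach (series):
R_inner film = 1/(h_i·A) = 1/(10.1×27.2) = 0.00364 K/W
R_float glass = L/(kA) = 0.205/(1.08×27.2) = 0.006978 K/W
R_mineral wool = L/(kA) = 0.075/(0.0445×27.2) = 0.06196 K/W
R_gypsum plaster = L/(kA) = 0.075/(0.21×27.2) = 0.01313 K/W
R_outer film = 1/(h_o·A) = 1/(9.68×27.2) = 0.003798 K/W
R_total = 0.08951 K/W;  Q = ΔT/R_total = 22/0.08951 = 245.8 W
T_interface = T_inner − Q·ΣR(inner→interface) = 19 − 246×0.07258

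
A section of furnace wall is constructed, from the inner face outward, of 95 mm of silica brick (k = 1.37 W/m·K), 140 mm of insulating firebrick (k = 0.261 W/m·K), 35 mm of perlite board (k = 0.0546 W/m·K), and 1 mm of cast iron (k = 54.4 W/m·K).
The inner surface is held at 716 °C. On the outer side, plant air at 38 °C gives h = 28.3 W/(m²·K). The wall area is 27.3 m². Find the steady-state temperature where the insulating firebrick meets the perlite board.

T ≈ 396 °C

Treating each layer as a thermal resistance in series:
R_silica brick = L/(kA) = 0.095/(1.37×27.3) = 0.00254 K/W
R_insulating firebrick = L/(kA) = 0.14/(0.261×27.3) = 0.01965 K/W
R_perlite board = L/(kA) = 0.035/(0.0546×27.3) = 0.02348 K/W
R_cast iron = L/(kA) = 0.001/(54.4×27.3) = 6.733×10^-7 K/W
R_outer film = 1/(h_o·A) = 1/(28.3×27.3) = 0.001294 K/W
R_total = 0.04696 K/W;  Q = ΔT/R_total = 678/0.04696 = 14440 W
T_interface = T_inner − Q·ΣR(inner→interface) = 716 − 14400×0.02219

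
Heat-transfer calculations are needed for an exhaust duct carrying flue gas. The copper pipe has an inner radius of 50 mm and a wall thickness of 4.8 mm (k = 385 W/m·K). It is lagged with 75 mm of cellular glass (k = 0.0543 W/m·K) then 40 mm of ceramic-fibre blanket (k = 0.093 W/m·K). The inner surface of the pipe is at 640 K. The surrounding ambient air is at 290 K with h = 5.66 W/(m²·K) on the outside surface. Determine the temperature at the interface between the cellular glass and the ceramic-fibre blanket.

T ≈ 359 K

Per-layer cylindrical resistances, series-summed:
R_copper pipe wall = ln(54.8/50)/(2π×385×1) = 3.789×10^-5 K/W
R_cellular glass = ln(129.8/54.8)/(2π×0.0543×1) = 2.527 K/W
R_ceramic-fibre blanket = ln(169.8/129.8)/(2π×0.093×1) = 0.4597 K/W
R_outer film = 1/(h_o·2πr_oL) = 1/(5.66×2π×0.1698×1) = 0.1656 K/W
R_total = 3.153 K/W
Q = ΔT/R_total = 350/3.153
Q = 111 W/m
T_interface = T_inner − Q·ΣR(inner→interface) = 640 − 111×2.527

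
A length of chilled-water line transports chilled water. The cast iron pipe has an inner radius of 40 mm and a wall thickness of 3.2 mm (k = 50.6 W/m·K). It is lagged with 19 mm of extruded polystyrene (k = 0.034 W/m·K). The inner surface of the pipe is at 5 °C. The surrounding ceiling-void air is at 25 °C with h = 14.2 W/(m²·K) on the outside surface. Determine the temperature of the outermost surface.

Radial resistances (cylindrical: R_cond = ln(r_o/r_i)/(2πkL), R_conv = 1/(h·2πrL)):
R_cast iron pipe wall = ln(43.2/40)/(2π×50.6×1) = 2.421×10^-4 K/W
R_extruded polystyrene = ln(62.2/43.2)/(2π×0.034×1) = 1.706 K/W
R_outer film = 1/(h_o·2πr_oL) = 1/(14.2×2π×0.0622×1) = 0.1802 K/W
R_total = 1.887 K/W
Q = ΔT/R_total = 20/1.887
Q = 10.6 W/m
T_interface = T_inner + Q·ΣR(inner→interface) = 5 + 10.6×1.707

T ≈ 23.1 °C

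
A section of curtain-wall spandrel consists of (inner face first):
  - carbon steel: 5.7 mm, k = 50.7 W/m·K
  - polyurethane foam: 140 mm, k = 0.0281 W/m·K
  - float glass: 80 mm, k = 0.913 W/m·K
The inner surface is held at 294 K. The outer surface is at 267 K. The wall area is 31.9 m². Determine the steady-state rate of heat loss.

Q ≈ 170 W

Treating each layer as a thermal resistance in series:
R_carbon steel = L/(kA) = 0.0057/(50.7×31.9) = 3.524×10^-6 K/W
R_polyurethane foam = L/(kA) = 0.14/(0.0281×31.9) = 0.1562 K/W
R_float glass = L/(kA) = 0.08/(0.913×31.9) = 0.002747 K/W
R_total = 0.1589 K/W
Q = ΔT / R_total = 27 / 0.1589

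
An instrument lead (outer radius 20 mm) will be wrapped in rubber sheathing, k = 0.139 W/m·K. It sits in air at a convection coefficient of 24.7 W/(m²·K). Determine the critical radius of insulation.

r_cr ≈ 5.63 mm

For a cylinder r_cr = k/h = 0.139/24.7
r_cr = 5.63 mm; since the bare radius (20 mm) is above r_cr, any added insulation will reduce heat loss.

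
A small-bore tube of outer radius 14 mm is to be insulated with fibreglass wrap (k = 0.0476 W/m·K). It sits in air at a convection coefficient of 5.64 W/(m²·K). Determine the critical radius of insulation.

For a cylinder r_cr = k/h = 0.0476/5.64
r_cr = 8.44 mm; since the bare radius (14 mm) is above r_cr, any added insulation will reduce heat loss.

r_cr ≈ 8.44 mm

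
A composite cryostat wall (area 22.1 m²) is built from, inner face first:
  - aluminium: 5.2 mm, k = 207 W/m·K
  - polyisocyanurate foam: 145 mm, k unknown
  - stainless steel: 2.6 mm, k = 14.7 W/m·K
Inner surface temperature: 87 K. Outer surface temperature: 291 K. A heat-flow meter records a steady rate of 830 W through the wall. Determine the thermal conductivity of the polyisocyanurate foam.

Thermal resistances in series:
R_aluminium = L/(kA) = 0.0052/(207×22.1) = 1.137×10^-6 K/W
R_stainless steel = L/(kA) = 0.0026/(14.7×22.1) = 8.003×10^-6 K/W
Sum of known resistances R_other = 9.14×10^-6 K/W
Total R = ΔT/Q = 204/830 = 0.2458 K/W
R_polyisocyanurate foam = R_total − R_other = 0.2458 K/W
k = L/(R·A) = 0.145/(0.2458×22.1)

k ≈ 0.0267 W/(m·K)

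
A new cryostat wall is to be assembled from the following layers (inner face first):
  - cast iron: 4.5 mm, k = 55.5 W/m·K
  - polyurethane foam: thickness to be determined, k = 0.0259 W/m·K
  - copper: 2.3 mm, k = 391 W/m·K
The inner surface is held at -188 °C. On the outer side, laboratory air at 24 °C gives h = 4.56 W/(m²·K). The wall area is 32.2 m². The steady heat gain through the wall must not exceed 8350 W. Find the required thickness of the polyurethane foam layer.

Series thermal resistances:
R_cast iron = L/(kA) = 0.0045/(55.5×32.2) = 2.518×10^-6 K/W
R_copper = L/(kA) = 0.0023/(391×32.2) = 1.827×10^-7 K/W
R_outer film = 1/(h_o·A) = 1/(4.56×32.2) = 0.006811 K/W
Sum of the known resistances R_other = 0.006813 K/W
Required total resistance R_tot = ΔT/Q_allow = 212/8350 = 0.02539 K/W
R_polyurethane foam = R_tot − R_other = 0.01858 K/W
L = R·k·A = 0.01858×0.0259×32.2

L ≈ 15.5 mm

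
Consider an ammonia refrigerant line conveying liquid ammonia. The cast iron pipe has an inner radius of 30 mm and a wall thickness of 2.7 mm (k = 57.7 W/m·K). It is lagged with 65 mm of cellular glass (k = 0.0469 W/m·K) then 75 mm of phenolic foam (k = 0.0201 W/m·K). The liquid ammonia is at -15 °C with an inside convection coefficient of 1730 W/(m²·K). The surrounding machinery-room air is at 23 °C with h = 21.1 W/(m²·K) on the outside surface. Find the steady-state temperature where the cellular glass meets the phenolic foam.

Per-layer cylindrical resistances, series-summed:
R_inner film = 1/(h_i·2πr₁L) = 1/(1730×2π×0.03×1) = 0.003067 K/W
R_cast iron pipe wall = ln(32.7/30)/(2π×57.7×1) = 2.377×10^-4 K/W
R_cellular glass = ln(97.7/32.7)/(2π×0.0469×1) = 3.714 K/W
R_phenolic foam = ln(172.7/97.7)/(2π×0.0201×1) = 4.511 K/W
R_outer film = 1/(h_o·2πr_oL) = 1/(21.1×2π×0.1727×1) = 0.04368 K/W
R_total = 8.272 K/W
Q = ΔT/R_total = 38/8.272
Q = 4.59 W/m
T_interface = T_inner + Q·ΣR(inner→interface) = -15 + 4.59×3.718

T ≈ 2.08 °C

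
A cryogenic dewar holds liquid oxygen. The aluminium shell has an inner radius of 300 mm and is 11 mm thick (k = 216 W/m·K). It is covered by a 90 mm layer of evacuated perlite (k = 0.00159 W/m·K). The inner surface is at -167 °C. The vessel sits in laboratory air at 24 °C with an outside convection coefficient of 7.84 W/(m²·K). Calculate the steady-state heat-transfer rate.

Radial (spherical) resistances in series:
R_aluminium shell = (1/0.3 − 1/0.311)/(4π×216) = 4.344×10^-5 K/W
R_evacuated perlite = (1/0.311 − 1/0.401)/(4π×0.00159) = 36.12 K/W
R_outer film = 1/(h·4πr_o²) = 1/(7.84×4π×0.401²) = 0.06312 K/W
R_total = 36.18 K/W
Q = ΔT/R_total = 191/36.18

Q ≈ 5.28 W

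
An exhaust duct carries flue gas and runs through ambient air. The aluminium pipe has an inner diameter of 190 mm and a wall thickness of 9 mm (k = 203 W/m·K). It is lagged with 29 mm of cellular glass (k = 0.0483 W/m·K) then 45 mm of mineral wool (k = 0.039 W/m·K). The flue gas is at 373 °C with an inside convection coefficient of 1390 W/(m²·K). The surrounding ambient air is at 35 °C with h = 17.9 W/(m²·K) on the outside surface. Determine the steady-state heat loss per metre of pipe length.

Treating each annulus and film as a series resistance:
R_inner film = 1/(h_i·2πr₁L) = 1/(1390×2π×0.095×1) = 0.001205 K/W
R_aluminium pipe wall = ln(104/95)/(2π×203×1) = 7.096×10^-5 K/W
R_cellular glass = ln(133/104)/(2π×0.0483×1) = 0.8105 K/W
R_mineral wool = ln(178/133)/(2π×0.039×1) = 1.189 K/W
R_outer film = 1/(h_o·2πr_oL) = 1/(17.9×2π×0.178×1) = 0.04995 K/W
R_total = 2.051 K/W
Q = ΔT/R_total = 338/2.051

q′ ≈ 165 W/m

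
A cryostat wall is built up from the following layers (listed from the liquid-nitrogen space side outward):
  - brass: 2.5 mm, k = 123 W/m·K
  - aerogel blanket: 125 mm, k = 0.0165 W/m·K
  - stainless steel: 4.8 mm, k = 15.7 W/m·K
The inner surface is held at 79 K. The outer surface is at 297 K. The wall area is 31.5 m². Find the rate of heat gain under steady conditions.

Q ≈ 906 W

Thermal resistances in series:
R_brass = L/(kA) = 0.0025/(123×31.5) = 6.452×10^-7 K/W
R_aerogel blanket = L/(kA) = 0.125/(0.0165×31.5) = 0.2405 K/W
R_stainless steel = L/(kA) = 0.0048/(15.7×31.5) = 9.706×10^-6 K/W
R_total = 0.2405 K/W
Q = ΔT / R_total = 218 / 0.2405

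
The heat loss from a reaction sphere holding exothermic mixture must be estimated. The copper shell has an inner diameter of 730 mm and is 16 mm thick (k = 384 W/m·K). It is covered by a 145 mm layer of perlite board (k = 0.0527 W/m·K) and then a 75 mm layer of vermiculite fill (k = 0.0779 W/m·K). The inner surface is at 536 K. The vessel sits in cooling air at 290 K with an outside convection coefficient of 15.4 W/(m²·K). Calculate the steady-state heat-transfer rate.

Radial (spherical) resistances in series:
R_copper shell = (1/0.365 − 1/0.381)/(4π×384) = 2.384×10^-5 K/W
R_perlite board = (1/0.381 − 1/0.526)/(4π×0.0527) = 1.093 K/W
R_vermiculite fill = (1/0.526 − 1/0.601)/(4π×0.0779) = 0.2424 K/W
R_outer film = 1/(h·4πr_o²) = 1/(15.4×4π×0.601²) = 0.01431 K/W
R_total = 1.349 K/W
Q = ΔT/R_total = 246/1.349

Q ≈ 182 W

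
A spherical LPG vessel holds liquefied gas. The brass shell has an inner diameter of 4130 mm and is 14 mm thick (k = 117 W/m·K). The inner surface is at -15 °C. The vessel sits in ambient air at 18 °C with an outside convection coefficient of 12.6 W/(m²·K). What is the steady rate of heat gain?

Each spherical layer contributes R = (1/r_i − 1/r_o)/(4πk):
R_brass shell = (1/2.065 − 1/2.079)/(4π×117) = 2.218×10^-6 K/W
R_outer film = 1/(h·4πr_o²) = 1/(12.6×4π×2.079²) = 0.001461 K/W
R_total = 0.001463 K/W
Q = ΔT/R_total = 33/0.001463

Q ≈ 22500 W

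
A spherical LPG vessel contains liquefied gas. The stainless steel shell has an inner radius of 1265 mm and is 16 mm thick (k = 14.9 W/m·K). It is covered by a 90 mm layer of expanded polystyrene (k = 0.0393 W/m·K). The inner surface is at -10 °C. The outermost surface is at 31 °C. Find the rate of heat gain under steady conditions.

Q ≈ 395 W

Spherical conduction: R = (1/r_in − 1/r_out)/(4πk) per layer; series-sum.
R_stainless steel shell = (1/1.265 − 1/1.281)/(4π×14.9) = 5.273×10^-5 K/W
R_expanded polystyrene = (1/1.281 − 1/1.371)/(4π×0.0393) = 0.1038 K/W
R_total = 0.1038 K/W
Q = ΔT/R_total = 41/0.1038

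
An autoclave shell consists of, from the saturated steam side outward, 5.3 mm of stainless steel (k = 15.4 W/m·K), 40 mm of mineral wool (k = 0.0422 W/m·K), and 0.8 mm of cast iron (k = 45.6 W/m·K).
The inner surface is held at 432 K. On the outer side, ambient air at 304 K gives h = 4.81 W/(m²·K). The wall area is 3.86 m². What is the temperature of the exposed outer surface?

Model the wall as resistances in series:
R_stainless steel = L/(kA) = 0.0053/(15.4×3.86) = 8.916×10^-5 K/W
R_mineral wool = L/(kA) = 0.04/(0.0422×3.86) = 0.2456 K/W
R_cast iron = L/(kA) = 0.0008/(45.6×3.86) = 4.545×10^-6 K/W
R_outer film = 1/(h_o·A) = 1/(4.81×3.86) = 0.05386 K/W
R_total = 0.2995 K/W;  Q = ΔT/R_total = 128/0.2995 = 427.4 W
T_interface = T_inner − Q·ΣR(inner→interface) = 432 − 427×0.2457

T ≈ 327 K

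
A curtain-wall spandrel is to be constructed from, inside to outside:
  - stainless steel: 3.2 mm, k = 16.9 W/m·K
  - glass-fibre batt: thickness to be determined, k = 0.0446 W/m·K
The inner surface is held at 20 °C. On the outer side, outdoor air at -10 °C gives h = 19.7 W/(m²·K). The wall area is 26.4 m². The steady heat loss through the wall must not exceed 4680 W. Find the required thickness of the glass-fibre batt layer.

Using the resistance-network approach (series):
R_stainless steel = L/(kA) = 0.0032/(16.9×26.4) = 7.172×10^-6 K/W
R_outer film = 1/(h_o·A) = 1/(19.7×26.4) = 0.001923 K/W
Sum of the known resistances R_other = 0.00193 K/W
Required total resistance R_tot = ΔT/Q_allow = 30/4680 = 0.00641 K/W
R_glass-fibre batt = R_tot − R_other = 0.00448 K/W
L = R·k·A = 0.00448×0.0446×26.4

L ≈ 5.28 mm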